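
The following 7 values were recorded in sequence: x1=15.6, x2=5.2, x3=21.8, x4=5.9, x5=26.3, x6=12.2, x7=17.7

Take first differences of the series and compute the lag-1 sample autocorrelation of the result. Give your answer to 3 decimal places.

-0.881

First differences Δx: -10.4, 16.6, -15.9, 20.4, -14.1, 5.5
Mean of differences = 0.3500
Numerator Σ(Δx_t−Δx̄)(Δx_{t+1}−Δx̄) = -1128.7025
Denominator Σ(Δx_t−Δx̄)² = 1281.0150
r_1(Δx) = -1128.7025 / 1281.0150 = -0.881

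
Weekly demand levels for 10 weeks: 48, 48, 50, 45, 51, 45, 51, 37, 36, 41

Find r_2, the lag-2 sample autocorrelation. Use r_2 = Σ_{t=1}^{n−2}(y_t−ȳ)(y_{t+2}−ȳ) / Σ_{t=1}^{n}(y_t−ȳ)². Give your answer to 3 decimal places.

0.207

Mean ȳ = (48 + 48 + 50 + 45 + 51 + 45 + 51 + 37 + 36 + 41)/10 = 45.2000
Numerator Σ_{t=1}^{8}(y_t−ȳ)(y_{t+2}−ȳ) = 57.1200
Denominator Σ(y_t−ȳ)² = 275.6000
r_2 = 57.1200 / 275.6000 = 0.207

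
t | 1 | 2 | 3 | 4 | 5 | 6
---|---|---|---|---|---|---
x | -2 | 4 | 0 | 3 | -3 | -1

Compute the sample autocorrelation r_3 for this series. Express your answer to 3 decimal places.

Mean x̄ = (-2 + 4 + 0 + 3 − 3 − 1)/6 = 0.1667
Numerator Σ_{t=1}^{3}(x_t−x̄)(x_{t+3}−x̄) = -18.0833
Denominator Σ(x_t−x̄)² = 38.8333
r_3 = -18.0833 / 38.8333 = -0.466

-0.466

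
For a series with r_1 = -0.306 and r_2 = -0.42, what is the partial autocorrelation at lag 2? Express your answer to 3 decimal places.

φ_{22} = (r_2 − r_1²) / (1 − r_1²)
r_1² = (-0.306)² = 0.093636
Numerator = -0.42 − 0.0936 = -0.5136; denominator = 1 − 0.0936 = 0.9064
φ_{22} = -0.5136 / 0.9064 = -0.567

-0.567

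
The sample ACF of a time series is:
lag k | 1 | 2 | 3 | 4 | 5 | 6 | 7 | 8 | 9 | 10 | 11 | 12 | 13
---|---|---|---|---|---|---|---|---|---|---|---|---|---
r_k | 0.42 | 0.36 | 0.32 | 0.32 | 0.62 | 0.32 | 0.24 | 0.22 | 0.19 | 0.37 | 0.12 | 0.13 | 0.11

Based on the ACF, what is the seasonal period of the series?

5

The largest autocorrelation is r_5 = 0.62; the remaining lags stay at or below 0.42. The elevated value at lag 1 (0.42), dropping to 0.36 at lag 2, reflects decaying short-term dependence rather than seasonality.
The dominant spike at lag 5 indicates a seasonal period of 5.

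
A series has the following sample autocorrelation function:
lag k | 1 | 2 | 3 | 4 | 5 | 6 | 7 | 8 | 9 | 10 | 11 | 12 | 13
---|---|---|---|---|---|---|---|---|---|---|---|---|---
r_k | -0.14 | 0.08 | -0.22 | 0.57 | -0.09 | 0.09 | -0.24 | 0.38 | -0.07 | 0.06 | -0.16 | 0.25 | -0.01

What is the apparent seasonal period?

4

The largest autocorrelation is r_4 = 0.57, with weaker echoes at lags 8 (0.38) and 12 (0.25); the remaining lags stay at or below 0.09.
The dominant spike at lag 4 indicates a seasonal period of 4.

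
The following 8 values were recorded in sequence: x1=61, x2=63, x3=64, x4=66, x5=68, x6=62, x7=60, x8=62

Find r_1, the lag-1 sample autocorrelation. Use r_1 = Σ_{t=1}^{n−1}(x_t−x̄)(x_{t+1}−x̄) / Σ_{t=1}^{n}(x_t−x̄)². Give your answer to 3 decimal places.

0.357

Mean x̄ = (61 + 63 + 64 + 66 + 68 + 62 + 60 + 62)/8 = 63.2500
Deviations from mean: -2.2500, -0.2500, 0.7500, 2.7500, 4.7500, -1.2500, -3.2500, -1.2500
Σ(x_t−x̄)(x_{t+1}−x̄) = (0.5625) + (-0.1875) + (2.0625) + (13.0625) + (-5.9375) + (4.0625) + (4.0625) = 17.6875
Denominator Σ(x_t−x̄)² = 49.5000
r_1 = 17.6875 / 49.5000 = 0.357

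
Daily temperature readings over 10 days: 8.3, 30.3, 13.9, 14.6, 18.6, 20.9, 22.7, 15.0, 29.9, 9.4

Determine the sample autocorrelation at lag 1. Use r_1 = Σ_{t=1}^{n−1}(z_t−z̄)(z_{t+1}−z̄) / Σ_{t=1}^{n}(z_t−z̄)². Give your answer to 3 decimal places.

-0.573

Mean z̄ = (8.3 + 30.3 + 13.9 + 14.6 + 18.6 + 20.9 + 22.7 + 15.0 + 29.9 + 9.4)/10 = 18.3600
Numerator Σ_{t=1}^{9}(z_t−z̄)(z_{t+1}−z̄) = -302.6236
Denominator Σ(z_t−z̄)² = 527.8840
r_1 = -302.6236 / 527.8840 = -0.573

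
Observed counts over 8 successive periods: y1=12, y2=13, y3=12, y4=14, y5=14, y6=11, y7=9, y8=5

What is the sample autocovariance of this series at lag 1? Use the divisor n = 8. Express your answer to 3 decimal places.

3.273

Mean ȳ = (12 + 13 + 12 + 14 + 14 + 11 + 9 + 5)/8 = 11.2500
Deviations: 0.7500, 1.7500, 0.7500, 2.7500, 2.7500, -0.2500, -2.2500, -6.2500
Σ_{t=1}^{7}(y_t−ȳ)(y_{t+1}−ȳ) = 26.1875
γ_1 = 26.1875 / 8 = 3.273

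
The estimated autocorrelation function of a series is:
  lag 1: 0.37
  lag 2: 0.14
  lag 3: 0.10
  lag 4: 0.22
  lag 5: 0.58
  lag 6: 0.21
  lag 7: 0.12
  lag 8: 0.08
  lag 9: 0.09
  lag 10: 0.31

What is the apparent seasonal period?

5

The largest autocorrelation is r_5 = 0.58; the remaining lags stay at or below 0.37. The elevated value at lag 1 (0.37), dropping to 0.14 at lag 2, reflects decaying short-term dependence rather than seasonality.
The dominant spike at lag 5 indicates a seasonal period of 5.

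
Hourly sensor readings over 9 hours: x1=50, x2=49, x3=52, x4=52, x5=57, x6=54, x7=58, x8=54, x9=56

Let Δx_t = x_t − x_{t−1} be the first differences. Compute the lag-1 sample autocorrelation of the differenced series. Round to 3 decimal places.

First differences Δx: -1, 3, 0, 5, -3, 4, -4, 2
Mean of differences = 0.7500
Numerator Σ(Δx_t−Δx̄)(Δx_{t+1}−Δx̄) = -58.3125
Denominator Σ(Δx_t−Δx̄)² = 75.5000
r_1(Δx) = -58.3125 / 75.5000 = -0.772

-0.772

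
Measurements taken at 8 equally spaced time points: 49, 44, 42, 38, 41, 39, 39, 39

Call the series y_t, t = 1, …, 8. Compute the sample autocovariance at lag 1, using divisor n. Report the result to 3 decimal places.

4.123

Mean ȳ = (49 + 44 + 42 + 38 + 41 + 39 + 39 + 39)/8 = 41.3750
Deviations: 7.6250, 2.6250, 0.6250, -3.3750, -0.3750, -2.3750, -2.3750, -2.3750
Σ_{t=1}^{7}(y_t−ȳ)(y_{t+1}−ȳ) = 32.9844
γ_1 = 32.9844 / 8 = 4.123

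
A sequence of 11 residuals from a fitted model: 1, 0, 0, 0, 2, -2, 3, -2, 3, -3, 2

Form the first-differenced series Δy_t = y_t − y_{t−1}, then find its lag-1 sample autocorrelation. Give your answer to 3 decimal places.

-0.878

First differences Δy: -1, 0, 0, 2, -4, 5, -5, 5, -6, 5
Mean of differences = 0.1000
Numerator Σ(Δy_t−Δȳ)(Δy_{t+1}−Δȳ) = -137.7100
Denominator Σ(Δy_t−Δȳ)² = 156.9000
r_1(Δy) = -137.7100 / 156.9000 = -0.878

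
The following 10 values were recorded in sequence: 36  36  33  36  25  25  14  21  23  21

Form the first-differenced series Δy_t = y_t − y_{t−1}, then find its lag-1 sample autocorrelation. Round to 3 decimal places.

-0.457

First differences Δy: 0, -3, 3, -11, 0, -11, 7, 2, -2
Mean of differences = -1.6667
Numerator Σ(Δy_t−Δȳ)(Δy_{t+1}−Δȳ) = -133.4444
Denominator Σ(Δy_t−Δȳ)² = 292.0000
r_1(Δy) = -133.4444 / 292.0000 = -0.457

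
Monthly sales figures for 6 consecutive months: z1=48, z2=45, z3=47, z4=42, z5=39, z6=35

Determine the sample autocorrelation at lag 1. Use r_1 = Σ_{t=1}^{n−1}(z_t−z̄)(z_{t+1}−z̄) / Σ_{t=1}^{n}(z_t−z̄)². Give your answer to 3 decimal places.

0.401

Mean z̄ = (48 + 45 + 47 + 42 + 39 + 35)/6 = 42.6667
Deviations from mean: 5.3333, 2.3333, 4.3333, -0.6667, -3.6667, -7.6667
Numerator Σ_{t=1}^{5}(z_t−z̄)(z_{t+1}−z̄) = 50.2222
Denominator Σ(z_t−z̄)² = 125.3333
r_1 = 50.2222 / 125.3333 = 0.401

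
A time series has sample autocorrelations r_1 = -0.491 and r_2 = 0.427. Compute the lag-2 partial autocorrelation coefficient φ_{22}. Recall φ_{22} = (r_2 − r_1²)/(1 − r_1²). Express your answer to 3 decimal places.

φ_{22} = (r_2 − r_1²) / (1 − r_1²)
r_1² = (-0.491)² = 0.241081
Numerator = 0.427 − 0.2411 = 0.1859; denominator = 1 − 0.2411 = 0.7589
φ_{22} = 0.1859 / 0.7589 = 0.245

0.245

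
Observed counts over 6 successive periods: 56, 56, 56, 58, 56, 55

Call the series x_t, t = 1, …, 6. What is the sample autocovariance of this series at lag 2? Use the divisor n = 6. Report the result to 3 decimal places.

-0.398

Mean x̄ = (56 + 56 + 56 + 58 + 56 + 55)/6 = 56.1667
Deviations: -0.1667, -0.1667, -0.1667, 1.8333, -0.1667, -1.1667
Σ_{t=1}^{4}(x_t−x̄)(x_{t+2}−x̄) = -2.3889
γ_2 = -2.3889 / 6 = -0.398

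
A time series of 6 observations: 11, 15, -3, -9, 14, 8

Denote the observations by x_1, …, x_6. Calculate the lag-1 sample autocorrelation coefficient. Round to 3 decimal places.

Mean x̄ = (11 + 15 − 3 − 9 + 14 + 8)/6 = 6.0000
Deviations from mean: 5.0000, 9.0000, -9.0000, -15.0000, 8.0000, 2.0000
Σ(x_t−x̄)(x_{t+1}−x̄) = (45.0000) + (-81.0000) + (135.0000) + (-120.0000) + (16.0000) = -5.0000
Denominator Σ(x_t−x̄)² = 480.0000
r_1 = -5.0000 / 480.0000 = -0.010

-0.010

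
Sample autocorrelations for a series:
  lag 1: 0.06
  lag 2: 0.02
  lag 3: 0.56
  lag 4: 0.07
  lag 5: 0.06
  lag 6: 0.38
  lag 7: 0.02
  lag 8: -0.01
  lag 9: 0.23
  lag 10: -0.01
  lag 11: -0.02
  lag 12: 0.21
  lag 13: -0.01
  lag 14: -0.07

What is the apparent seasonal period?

3

The largest autocorrelation is r_3 = 0.56, with weaker echoes at lags 6 (0.38), 9 (0.23) and 12 (0.21); the remaining lags stay at or below 0.07.
The dominant spike at lag 3 indicates a seasonal period of 3.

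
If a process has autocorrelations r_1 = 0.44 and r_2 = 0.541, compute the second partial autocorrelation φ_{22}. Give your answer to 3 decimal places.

0.431

φ_{22} = (r_2 − r_1²) / (1 − r_1²)
r_1² = (0.44)² = 0.1936
Numerator = 0.541 − 0.1936 = 0.3474; denominator = 1 − 0.1936 = 0.8064
φ_{22} = 0.3474 / 0.8064 = 0.431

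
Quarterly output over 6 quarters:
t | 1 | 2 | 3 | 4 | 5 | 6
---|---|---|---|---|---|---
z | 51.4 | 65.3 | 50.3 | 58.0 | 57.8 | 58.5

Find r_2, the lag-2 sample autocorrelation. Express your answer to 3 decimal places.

0.277

Mean z̄ = (51.4 + 65.3 + 50.3 + 58.0 + 57.8 + 58.5)/6 = 56.8833
Deviations from mean: -5.4833, 8.4167, -6.5833, 1.1167, 0.9167, 1.6167
Σ(z_t−z̄)(z_{t+2}−z̄) = (36.0986) + (9.3986) + (-6.0347) + (1.8053) = 41.2678
Denominator Σ(z_t−z̄)² = 148.9483
r_2 = 41.2678 / 148.9483 = 0.277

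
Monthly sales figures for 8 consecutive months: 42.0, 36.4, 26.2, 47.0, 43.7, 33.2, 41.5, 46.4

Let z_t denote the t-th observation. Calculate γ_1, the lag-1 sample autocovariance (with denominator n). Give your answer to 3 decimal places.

Mean z̄ = (42.0 + 36.4 + 26.2 + 47.0 + 43.7 + 33.2 + 41.5 + 46.4)/8 = 39.5500
Σ_{t=1}^{7}(z_t−z̄)(z_{t+1}−z̄) = -59.5825
γ_1 = -59.5825 / 8 = -7.448

-7.448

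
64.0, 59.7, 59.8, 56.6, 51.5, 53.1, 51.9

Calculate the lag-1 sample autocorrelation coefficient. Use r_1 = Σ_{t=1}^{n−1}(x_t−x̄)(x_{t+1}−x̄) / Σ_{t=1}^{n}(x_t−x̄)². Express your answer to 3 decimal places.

Mean x̄ = (64.0 + 59.7 + 59.8 + 56.6 + 51.5 + 53.1 + 51.9)/7 = 56.6571
Σ(x_t−x̄)(x_{t+1}−x̄) = (22.3433) + (9.5633) + (-0.1796) + (0.2947) + (18.3447) + (16.9218) = 67.2882
Denominator Σ(x_t−x̄)² = 134.9371
r_1 = 67.2882 / 134.9371 = 0.499

0.499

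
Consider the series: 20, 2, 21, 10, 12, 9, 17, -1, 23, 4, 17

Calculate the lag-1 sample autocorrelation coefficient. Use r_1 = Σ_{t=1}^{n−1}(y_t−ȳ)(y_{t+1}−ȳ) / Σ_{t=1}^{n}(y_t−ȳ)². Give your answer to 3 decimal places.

Mean ȳ = (20 + 2 + 21 + 10 + 12 + 9 + 17 − 1 + 23 + 4 + 17)/11 = 12.1818
Numerator Σ_{t=1}^{10}(y_t−ȳ)(y_{t+1}−ȳ) = -537.0331
Denominator Σ(y_t−ȳ)² = 661.6364
r_1 = -537.0331 / 661.6364 = -0.812

-0.812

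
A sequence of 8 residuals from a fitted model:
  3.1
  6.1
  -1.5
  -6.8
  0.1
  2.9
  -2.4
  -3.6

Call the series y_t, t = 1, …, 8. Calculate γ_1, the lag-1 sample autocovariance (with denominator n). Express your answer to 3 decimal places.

Mean ȳ = (3.1 + 6.1 − 1.5 − 6.8 + 0.1 + 2.9 − 2.4 − 3.6)/8 = -0.2625
Deviations: 3.3625, 6.3625, -1.2375, -6.5375, 0.3625, 3.1625, -2.1375, -3.3375
Σ_{t=1}^{7}(y_t−ȳ)(y_{t+1}−ȳ) = 20.7611
γ_1 = 20.7611 / 8 = 2.595

2.595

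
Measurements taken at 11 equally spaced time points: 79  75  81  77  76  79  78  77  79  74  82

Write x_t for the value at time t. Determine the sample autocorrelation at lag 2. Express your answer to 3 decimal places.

0.103

Mean x̄ = (79 + 75 + 81 + 77 + 76 + 79 + 78 + 77 + 79 + 74 + 82)/11 = 77.9091
Numerator Σ_{t=1}^{9}(x_t−x̄)(x_{t+2}−x̄) = 6.0744
Denominator Σ(x_t−x̄)² = 58.9091
r_2 = 6.0744 / 58.9091 = 0.103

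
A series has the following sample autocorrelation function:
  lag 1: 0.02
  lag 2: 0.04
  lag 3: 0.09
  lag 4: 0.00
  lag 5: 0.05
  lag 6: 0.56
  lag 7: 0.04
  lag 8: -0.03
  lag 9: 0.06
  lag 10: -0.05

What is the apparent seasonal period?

The largest autocorrelation is r_6 = 0.56; the remaining lags stay at or below 0.09.
The dominant spike at lag 6 indicates a seasonal period of 6.

6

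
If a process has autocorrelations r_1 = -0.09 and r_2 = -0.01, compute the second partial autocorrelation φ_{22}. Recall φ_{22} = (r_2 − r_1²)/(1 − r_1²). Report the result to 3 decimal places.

-0.018

φ_{22} = (r_2 − r_1²) / (1 − r_1²)
r_1² = (-0.09)² = 0.0081
Numerator = -0.01 − 0.0081 = -0.0181; denominator = 1 − 0.0081 = 0.9919
φ_{22} = -0.0181 / 0.9919 = -0.018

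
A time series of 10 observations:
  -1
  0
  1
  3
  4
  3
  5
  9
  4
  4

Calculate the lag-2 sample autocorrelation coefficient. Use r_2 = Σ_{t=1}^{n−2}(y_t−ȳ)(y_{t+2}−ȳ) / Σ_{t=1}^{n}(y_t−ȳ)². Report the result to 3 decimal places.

Mean ȳ = (-1 + 0 + 1 + 3 + 4 + 3 + 5 + 9 + 4 + 4)/10 = 3.2000
Numerator Σ_{t=1}^{8}(y_t−ȳ)(y_{t+2}−ȳ) = 14.5200
Denominator Σ(y_t−ȳ)² = 71.6000
r_2 = 14.5200 / 71.6000 = 0.203

0.203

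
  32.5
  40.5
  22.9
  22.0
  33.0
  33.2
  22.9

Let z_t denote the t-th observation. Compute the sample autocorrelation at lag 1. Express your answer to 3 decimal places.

-0.094

Mean z̄ = (32.5 + 40.5 + 22.9 + 22.0 + 33.0 + 33.2 + 22.9)/7 = 29.5714
Σ(z_t−z̄)(z_{t+1}−z̄) = (32.0051) + (-72.9092) + (50.5122) + (-25.9592) + (12.4408) + (-24.2078) = -28.1180
Denominator Σ(z_t−z̄)² = 299.2743
r_1 = -28.1180 / 299.2743 = -0.094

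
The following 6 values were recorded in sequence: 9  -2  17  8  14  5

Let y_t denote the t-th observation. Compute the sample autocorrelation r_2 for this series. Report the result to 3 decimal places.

Mean ȳ = (9 − 2 + 17 + 8 + 14 + 5)/6 = 8.5000
Deviations from mean: 0.5000, -10.5000, 8.5000, -0.5000, 5.5000, -3.5000
Σ(y_t−ȳ)(y_{t+2}−ȳ) = (4.2500) + (5.2500) + (46.7500) + (1.7500) = 58.0000
Denominator Σ(y_t−ȳ)² = 225.5000
r_2 = 58.0000 / 225.5000 = 0.257

0.257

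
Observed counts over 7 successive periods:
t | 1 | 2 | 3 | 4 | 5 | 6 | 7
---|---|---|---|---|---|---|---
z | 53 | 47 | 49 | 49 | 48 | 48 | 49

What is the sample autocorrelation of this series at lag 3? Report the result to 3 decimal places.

0.091

Mean z̄ = (53 + 47 + 49 + 49 + 48 + 48 + 49)/7 = 49.0000
Deviations from mean: 4.0000, -2.0000, 0.0000, 0.0000, -1.0000, -1.0000, 0.0000
Σ(z_t−z̄)(z_{t+3}−z̄) = (0.0000) + (2.0000) + (0.0000) + (0.0000) = 2.0000
Denominator Σ(z_t−z̄)² = 22.0000
r_3 = 2.0000 / 22.0000 = 0.091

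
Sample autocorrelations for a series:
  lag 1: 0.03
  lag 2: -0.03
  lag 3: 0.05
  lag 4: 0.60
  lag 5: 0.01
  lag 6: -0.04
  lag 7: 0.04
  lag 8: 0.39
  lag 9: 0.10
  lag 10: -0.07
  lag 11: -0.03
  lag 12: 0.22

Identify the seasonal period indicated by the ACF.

4

The largest autocorrelation is r_4 = 0.60, with weaker echoes at lags 8 (0.39) and 12 (0.22); the remaining lags stay at or below 0.10.
The dominant spike at lag 4 indicates a seasonal period of 4.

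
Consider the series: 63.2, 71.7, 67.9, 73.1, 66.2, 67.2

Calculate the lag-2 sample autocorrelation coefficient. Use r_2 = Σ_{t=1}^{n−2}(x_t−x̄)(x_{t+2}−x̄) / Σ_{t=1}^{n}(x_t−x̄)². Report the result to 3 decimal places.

Mean x̄ = (63.2 + 71.7 + 67.9 + 73.1 + 66.2 + 67.2)/6 = 68.2167
Deviations from mean: -5.0167, 3.4833, -0.3167, 4.8833, -2.0167, -1.0167
Σ(x_t−x̄)(x_{t+2}−x̄) = (1.5886) + (17.0103) + (0.6386) + (-4.9647) = 14.2728
Denominator Σ(x_t−x̄)² = 66.3483
r_2 = 14.2728 / 66.3483 = 0.215

0.215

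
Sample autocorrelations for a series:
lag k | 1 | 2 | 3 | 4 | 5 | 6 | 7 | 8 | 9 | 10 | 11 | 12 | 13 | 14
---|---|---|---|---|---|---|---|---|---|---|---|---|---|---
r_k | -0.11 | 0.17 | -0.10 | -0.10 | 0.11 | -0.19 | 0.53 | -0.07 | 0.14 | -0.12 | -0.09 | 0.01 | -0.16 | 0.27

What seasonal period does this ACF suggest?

The largest autocorrelation is r_7 = 0.53, with a weaker echo at lag 14 (0.27); the remaining lags stay at or below 0.17.
The dominant spike at lag 7 indicates a seasonal period of 7.

7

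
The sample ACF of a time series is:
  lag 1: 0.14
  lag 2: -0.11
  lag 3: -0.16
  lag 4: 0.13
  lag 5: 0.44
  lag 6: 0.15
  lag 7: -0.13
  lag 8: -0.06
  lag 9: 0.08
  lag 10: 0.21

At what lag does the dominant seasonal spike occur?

5

The largest autocorrelation is r_5 = 0.44, with a weaker echo at lag 10 (0.21); the remaining lags stay at or below 0.15.
The dominant spike at lag 5 indicates a seasonal period of 5.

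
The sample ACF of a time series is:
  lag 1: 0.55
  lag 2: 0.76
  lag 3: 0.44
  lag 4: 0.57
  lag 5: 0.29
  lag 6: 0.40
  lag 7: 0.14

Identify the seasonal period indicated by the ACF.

The largest autocorrelation is r_2 = 0.76, with a weaker echo at lag 4 (0.57); the remaining lags stay at or below 0.55.
The dominant spike at lag 2 indicates a seasonal period of 2.

2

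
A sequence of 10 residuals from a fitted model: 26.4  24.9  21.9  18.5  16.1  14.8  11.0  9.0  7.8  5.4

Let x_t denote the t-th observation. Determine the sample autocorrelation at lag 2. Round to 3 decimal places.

Mean x̄ = (26.4 + 24.9 + 21.9 + 18.5 + 16.1 + 14.8 + 11.0 + 9.0 + 7.8 + 5.4)/10 = 15.5800
Numerator Σ_{t=1}^{8}(x_t−x̄)(x_{t+2}−x̄) = 201.9732
Denominator Σ(x_t−x̄)² = 481.7160
r_2 = 201.9732 / 481.7160 = 0.419

0.419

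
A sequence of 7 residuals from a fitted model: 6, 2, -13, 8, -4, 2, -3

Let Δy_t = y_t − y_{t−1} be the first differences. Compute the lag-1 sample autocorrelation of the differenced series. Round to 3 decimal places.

-0.700

First differences Δy: -4, -15, 21, -12, 6, -5
Mean of differences = -1.5000
Numerator Σ(Δy_t−Δȳ)(Δy_{t+1}−Δȳ) = -611.2500
Denominator Σ(Δy_t−Δȳ)² = 873.5000
r_1(Δy) = -611.2500 / 873.5000 = -0.700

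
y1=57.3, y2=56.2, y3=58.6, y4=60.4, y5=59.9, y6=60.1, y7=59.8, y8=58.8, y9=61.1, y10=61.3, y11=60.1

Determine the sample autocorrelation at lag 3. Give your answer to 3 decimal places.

Mean ȳ = (57.3 + 56.2 + 58.6 + 60.4 + 59.9 + 60.1 + 59.8 + 58.8 + 61.1 + 61.3 + 60.1)/11 = 59.4182
Numerator Σ_{t=1}^{8}(y_t−ȳ)(y_{t+3}−ȳ) = -2.6674
Denominator Σ(y_t−ȳ)² = 24.5364
r_3 = -2.6674 / 24.5364 = -0.109

-0.109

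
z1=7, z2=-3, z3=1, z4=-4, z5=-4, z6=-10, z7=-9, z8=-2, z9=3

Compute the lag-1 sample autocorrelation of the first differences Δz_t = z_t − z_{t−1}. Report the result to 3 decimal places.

First differences Δz: -10, 4, -5, 0, -6, 1, 7, 5
Mean of differences = -0.5000
Numerator Σ(Δz_t−Δz̄)(Δz_{t+1}−Δz̄) = -23.7500
Denominator Σ(Δz_t−Δz̄)² = 250.0000
r_1(Δz) = -23.7500 / 250.0000 = -0.095

-0.095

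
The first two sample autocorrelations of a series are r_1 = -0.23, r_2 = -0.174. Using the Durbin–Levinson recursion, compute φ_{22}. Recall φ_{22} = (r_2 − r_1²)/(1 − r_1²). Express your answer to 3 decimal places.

-0.240

φ_{22} = (r_2 − r_1²) / (1 − r_1²)
r_1² = (-0.23)² = 0.0529
Numerator = -0.174 − 0.0529 = -0.2269; denominator = 1 − 0.0529 = 0.9471
φ_{22} = -0.2269 / 0.9471 = -0.240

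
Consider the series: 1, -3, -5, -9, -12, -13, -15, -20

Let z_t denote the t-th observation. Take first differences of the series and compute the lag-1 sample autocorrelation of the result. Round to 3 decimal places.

First differences Δz: -4, -2, -4, -3, -1, -2, -5
Mean of differences = -3.0000
Numerator Σ(Δz_t−Δz̄)(Δz_{t+1}−Δz̄) = -2.0000
Denominator Σ(Δz_t−Δz̄)² = 12.0000
r_1(Δz) = -2.0000 / 12.0000 = -0.167

-0.167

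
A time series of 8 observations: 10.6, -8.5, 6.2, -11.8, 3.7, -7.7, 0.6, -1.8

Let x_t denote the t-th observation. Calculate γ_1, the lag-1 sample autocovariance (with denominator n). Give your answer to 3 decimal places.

-39.253

Mean x̄ = (10.6 − 8.5 + 6.2 − 11.8 + 3.7 − 7.7 + 0.6 − 1.8)/8 = -1.0875
Σ_{t=1}^{7}(x_t−x̄)(x_{t+1}−x̄) = -314.0239
γ_1 = -314.0239 / 8 = -39.253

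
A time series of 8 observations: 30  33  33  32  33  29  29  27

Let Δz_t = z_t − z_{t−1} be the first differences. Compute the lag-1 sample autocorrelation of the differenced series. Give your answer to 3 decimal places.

-0.232

First differences Δz: 3, 0, -1, 1, -4, 0, -2
Mean of differences = -0.4286
Numerator Σ(Δz_t−Δz̄)(Δz_{t+1}−Δz̄) = -6.8980
Denominator Σ(Δz_t−Δz̄)² = 29.7143
r_1(Δz) = -6.8980 / 29.7143 = -0.232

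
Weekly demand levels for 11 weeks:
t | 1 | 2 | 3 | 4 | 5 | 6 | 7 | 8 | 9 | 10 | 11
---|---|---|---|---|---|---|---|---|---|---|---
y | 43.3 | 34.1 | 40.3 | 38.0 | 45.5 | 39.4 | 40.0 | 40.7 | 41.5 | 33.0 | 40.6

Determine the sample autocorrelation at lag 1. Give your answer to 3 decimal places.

Mean ȳ = (43.3 + 34.1 + 40.3 + 38.0 + 45.5 + 39.4 + 40.0 + 40.7 + 41.5 + 33.0 + 40.6)/11 = 39.6727
Numerator Σ_{t=1}^{10}(y_t−ȳ)(y_{t+1}−ȳ) = -52.3517
Denominator Σ(y_t−ȳ)² = 131.3218
r_1 = -52.3517 / 131.3218 = -0.399

-0.399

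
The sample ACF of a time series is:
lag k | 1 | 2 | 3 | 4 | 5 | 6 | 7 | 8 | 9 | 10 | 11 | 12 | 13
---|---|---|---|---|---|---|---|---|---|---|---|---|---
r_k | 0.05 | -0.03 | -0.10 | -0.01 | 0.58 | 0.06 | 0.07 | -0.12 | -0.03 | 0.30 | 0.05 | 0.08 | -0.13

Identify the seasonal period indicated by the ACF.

The largest autocorrelation is r_5 = 0.58, with a weaker echo at lag 10 (0.30); the remaining lags stay at or below 0.08.
The dominant spike at lag 5 indicates a seasonal period of 5.

5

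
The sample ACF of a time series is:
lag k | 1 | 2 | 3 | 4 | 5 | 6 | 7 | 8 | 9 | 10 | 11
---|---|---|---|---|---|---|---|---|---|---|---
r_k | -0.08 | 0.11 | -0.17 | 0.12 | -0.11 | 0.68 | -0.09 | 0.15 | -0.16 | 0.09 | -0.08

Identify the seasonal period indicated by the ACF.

The largest autocorrelation is r_6 = 0.68; the remaining lags stay at or below 0.15.
The dominant spike at lag 6 indicates a seasonal period of 6.

6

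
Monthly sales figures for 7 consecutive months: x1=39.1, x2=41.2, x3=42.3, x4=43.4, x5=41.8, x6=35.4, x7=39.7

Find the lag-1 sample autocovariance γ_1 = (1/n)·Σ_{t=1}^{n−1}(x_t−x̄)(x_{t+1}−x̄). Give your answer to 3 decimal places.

0.979

Mean x̄ = (39.1 + 41.2 + 42.3 + 43.4 + 41.8 + 35.4 + 39.7)/7 = 40.4143
Deviations: -1.3143, 0.7857, 1.8857, 2.9857, 1.3857, -5.0143, -0.7143
Σ_{t=1}^{6}(x_t−x̄)(x_{t+1}−x̄) = 6.8498
γ_1 = 6.8498 / 7 = 0.979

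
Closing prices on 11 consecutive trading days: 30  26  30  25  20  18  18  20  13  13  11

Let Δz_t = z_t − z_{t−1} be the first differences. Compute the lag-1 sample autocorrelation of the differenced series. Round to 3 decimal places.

-0.405

First differences Δz: -4, 4, -5, -5, -2, 0, 2, -7, 0, -2
Mean of differences = -1.9000
Numerator Σ(Δz_t−Δz̄)(Δz_{t+1}−Δz̄) = -43.3100
Denominator Σ(Δz_t−Δz̄)² = 106.9000
r_1(Δz) = -43.3100 / 106.9000 = -0.405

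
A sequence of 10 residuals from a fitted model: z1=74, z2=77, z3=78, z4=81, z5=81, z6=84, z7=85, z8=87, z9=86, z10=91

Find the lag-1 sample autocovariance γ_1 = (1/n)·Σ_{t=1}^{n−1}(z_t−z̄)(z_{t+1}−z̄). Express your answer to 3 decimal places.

13.864

Mean z̄ = (74 + 77 + 78 + 81 + 81 + 84 + 85 + 87 + 86 + 91)/10 = 82.4000
Σ_{t=1}^{9}(z_t−z̄)(z_{t+1}−z̄) = 138.6400
γ_1 = 138.6400 / 10 = 13.864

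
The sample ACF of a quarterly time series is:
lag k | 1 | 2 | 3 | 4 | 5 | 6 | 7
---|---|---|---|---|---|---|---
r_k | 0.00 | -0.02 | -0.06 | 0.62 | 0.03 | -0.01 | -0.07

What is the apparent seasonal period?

The largest autocorrelation is r_4 = 0.62; the remaining lags stay at or below 0.03.
The dominant spike at lag 4 indicates a seasonal period of 4.

4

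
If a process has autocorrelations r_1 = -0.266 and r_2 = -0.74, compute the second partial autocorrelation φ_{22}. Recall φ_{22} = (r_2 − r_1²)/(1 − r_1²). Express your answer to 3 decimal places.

φ_{22} = (r_2 − r_1²) / (1 − r_1²)
r_1² = (-0.266)² = 0.070756
Numerator = -0.74 − 0.0708 = -0.8108; denominator = 1 − 0.0708 = 0.9292
φ_{22} = -0.8108 / 0.9292 = -0.872

-0.872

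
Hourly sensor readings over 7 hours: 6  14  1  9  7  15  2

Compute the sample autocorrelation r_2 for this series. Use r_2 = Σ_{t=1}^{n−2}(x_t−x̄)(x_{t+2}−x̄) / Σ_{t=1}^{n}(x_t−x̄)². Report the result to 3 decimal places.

0.216

Mean x̄ = (6 + 14 + 1 + 9 + 7 + 15 + 2)/7 = 7.7143
Σ(x_t−x̄)(x_{t+2}−x̄) = (11.5102) + (8.0816) + (4.7959) + (9.3673) + (4.0816) = 37.8367
Denominator Σ(x_t−x̄)² = 175.4286
r_2 = 37.8367 / 175.4286 = 0.216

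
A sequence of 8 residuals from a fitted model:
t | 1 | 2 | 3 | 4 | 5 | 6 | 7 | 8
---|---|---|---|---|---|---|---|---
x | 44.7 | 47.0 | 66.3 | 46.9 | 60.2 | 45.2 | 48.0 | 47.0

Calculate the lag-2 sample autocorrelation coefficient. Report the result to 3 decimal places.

0.189

Mean x̄ = (44.7 + 47.0 + 66.3 + 46.9 + 60.2 + 45.2 + 48.0 + 47.0)/8 = 50.6625
Σ(x_t−x̄)(x_{t+2}−x̄) = (-93.2386) + (13.7802) + (149.1427) + (20.5527) + (-25.3936) + (20.0064) = 84.8497
Denominator Σ(x_t−x̄)² = 448.9588
r_2 = 84.8497 / 448.9588 = 0.189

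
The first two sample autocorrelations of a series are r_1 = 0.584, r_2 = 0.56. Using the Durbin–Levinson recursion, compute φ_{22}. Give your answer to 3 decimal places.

φ_{22} = (r_2 − r_1²) / (1 − r_1²)
r_1² = (0.584)² = 0.341056
Numerator = 0.56 − 0.3411 = 0.2189; denominator = 1 − 0.3411 = 0.6589
φ_{22} = 0.2189 / 0.6589 = 0.332

0.332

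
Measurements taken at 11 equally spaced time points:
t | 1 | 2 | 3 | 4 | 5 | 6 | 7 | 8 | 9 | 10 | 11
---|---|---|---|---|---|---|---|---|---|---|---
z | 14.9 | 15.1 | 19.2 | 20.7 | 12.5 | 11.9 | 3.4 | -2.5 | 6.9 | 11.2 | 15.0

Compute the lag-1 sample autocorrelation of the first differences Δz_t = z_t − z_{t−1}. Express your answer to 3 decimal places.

0.178

First differences Δz: 0.2, 4.1, 1.5, -8.2, -0.6, -8.5, -5.9, 9.4, 4.3, 3.8
Mean of differences = 0.0100
Numerator Σ(Δz_t−Δz̄)(Δz_{t+1}−Δz̄) = 56.1789
Denominator Σ(Δz_t−Δz̄)² = 315.0490
r_1(Δz) = 56.1789 / 315.0490 = 0.178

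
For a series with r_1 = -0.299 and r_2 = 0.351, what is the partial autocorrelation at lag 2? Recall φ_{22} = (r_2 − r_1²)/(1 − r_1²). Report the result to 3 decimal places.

φ_{22} = (r_2 − r_1²) / (1 − r_1²)
r_1² = (-0.299)² = 0.089401
Numerator = 0.351 − 0.0894 = 0.2616; denominator = 1 − 0.0894 = 0.9106
φ_{22} = 0.2616 / 0.9106 = 0.287

0.287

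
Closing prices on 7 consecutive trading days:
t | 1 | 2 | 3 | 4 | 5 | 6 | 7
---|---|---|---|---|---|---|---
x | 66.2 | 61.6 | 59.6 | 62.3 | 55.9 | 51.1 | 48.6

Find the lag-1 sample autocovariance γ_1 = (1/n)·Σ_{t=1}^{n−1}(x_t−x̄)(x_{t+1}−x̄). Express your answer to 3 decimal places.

Mean x̄ = (66.2 + 61.6 + 59.6 + 62.3 + 55.9 + 51.1 + 48.6)/7 = 57.9000
Deviations: 8.3000, 3.7000, 1.7000, 4.4000, -2.0000, -6.8000, -9.3000
Σ_{t=1}^{6}(x_t−x̄)(x_{t+1}−x̄) = 112.5200
γ_1 = 112.5200 / 7 = 16.074

16.074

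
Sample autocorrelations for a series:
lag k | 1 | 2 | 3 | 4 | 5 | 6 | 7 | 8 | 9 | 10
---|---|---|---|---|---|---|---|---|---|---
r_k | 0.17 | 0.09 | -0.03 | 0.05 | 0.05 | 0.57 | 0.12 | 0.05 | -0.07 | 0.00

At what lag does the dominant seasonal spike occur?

6

The largest autocorrelation is r_6 = 0.57; the remaining lags stay at or below 0.17.
The dominant spike at lag 6 indicates a seasonal period of 6.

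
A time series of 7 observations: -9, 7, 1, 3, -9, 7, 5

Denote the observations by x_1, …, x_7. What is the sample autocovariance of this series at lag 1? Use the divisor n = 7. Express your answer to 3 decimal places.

-16.420

Mean x̄ = (-9 + 7 + 1 + 3 − 9 + 7 + 5)/7 = 0.7143
Deviations: -9.7143, 6.2857, 0.2857, 2.2857, -9.7143, 6.2857, 4.2857
Σ_{t=1}^{6}(x_t−x̄)(x_{t+1}−x̄) = -114.9388
γ_1 = -114.9388 / 7 = -16.420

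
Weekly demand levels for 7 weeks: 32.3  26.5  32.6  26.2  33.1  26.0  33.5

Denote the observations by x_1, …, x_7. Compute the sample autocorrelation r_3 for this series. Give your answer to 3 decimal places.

-0.564

Mean x̄ = (32.3 + 26.5 + 32.6 + 26.2 + 33.1 + 26.0 + 33.5)/7 = 30.0286
Deviations from mean: 2.2714, -3.5286, 2.5714, -3.8286, 3.0714, -4.0286, 3.4714
Σ(x_t−x̄)(x_{t+3}−x̄) = (-8.6963) + (-10.8378) + (-10.3592) + (-13.2906) = -43.1839
Denominator Σ(x_t−x̄)² = 76.5943
r_3 = -43.1839 / 76.5943 = -0.564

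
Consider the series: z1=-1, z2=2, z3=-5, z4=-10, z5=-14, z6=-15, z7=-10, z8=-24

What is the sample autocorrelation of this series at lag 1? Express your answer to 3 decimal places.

0.380

Mean z̄ = (-1 + 2 − 5 − 10 − 14 − 15 − 10 − 24)/8 = -9.6250
Deviations from mean: 8.6250, 11.6250, 4.6250, -0.3750, -4.3750, -5.3750, -0.3750, -14.3750
Σ(z_t−z̄)(z_{t+1}−z̄) = (100.2656) + (53.7656) + (-1.7344) + (1.6406) + (23.5156) + (2.0156) + (5.3906) = 184.8594
Denominator Σ(z_t−z̄)² = 485.8750
r_1 = 184.8594 / 485.8750 = 0.380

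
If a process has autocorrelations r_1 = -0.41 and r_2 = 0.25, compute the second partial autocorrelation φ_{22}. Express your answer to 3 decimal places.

0.098

φ_{22} = (r_2 − r_1²) / (1 − r_1²)
r_1² = (-0.41)² = 0.1681
Numerator = 0.25 − 0.1681 = 0.0819; denominator = 1 − 0.1681 = 0.8319
φ_{22} = 0.0819 / 0.8319 = 0.098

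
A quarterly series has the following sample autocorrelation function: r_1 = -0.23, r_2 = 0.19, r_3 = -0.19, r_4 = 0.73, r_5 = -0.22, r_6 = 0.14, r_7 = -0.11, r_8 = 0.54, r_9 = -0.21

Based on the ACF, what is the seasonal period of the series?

4

The largest autocorrelation is r_4 = 0.73, with a weaker echo at lag 8 (0.54); the remaining lags stay at or below 0.19.
The dominant spike at lag 4 indicates a seasonal period of 4.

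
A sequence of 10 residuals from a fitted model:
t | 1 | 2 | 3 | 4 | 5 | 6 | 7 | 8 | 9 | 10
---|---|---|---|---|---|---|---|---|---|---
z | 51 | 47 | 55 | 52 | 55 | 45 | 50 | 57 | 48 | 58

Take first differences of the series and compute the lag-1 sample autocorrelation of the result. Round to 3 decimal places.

First differences Δz: -4, 8, -3, 3, -10, 5, 7, -9, 10
Mean of differences = 0.7778
Numerator Σ(Δz_t−Δz̄)(Δz_{t+1}−Δz̄) = -264.3827
Denominator Σ(Δz_t−Δz̄)² = 447.5556
r_1(Δz) = -264.3827 / 447.5556 = -0.591

-0.591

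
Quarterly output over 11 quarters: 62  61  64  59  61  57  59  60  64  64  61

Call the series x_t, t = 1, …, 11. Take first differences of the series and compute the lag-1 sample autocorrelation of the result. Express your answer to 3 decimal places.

First differences Δx: -1, 3, -5, 2, -4, 2, 1, 4, 0, -3
Mean of differences = -0.1000
Numerator Σ(Δx_t−Δx̄)(Δx_{t+1}−Δx̄) = -37.7100
Denominator Σ(Δx_t−Δx̄)² = 84.9000
r_1(Δx) = -37.7100 / 84.9000 = -0.444

-0.444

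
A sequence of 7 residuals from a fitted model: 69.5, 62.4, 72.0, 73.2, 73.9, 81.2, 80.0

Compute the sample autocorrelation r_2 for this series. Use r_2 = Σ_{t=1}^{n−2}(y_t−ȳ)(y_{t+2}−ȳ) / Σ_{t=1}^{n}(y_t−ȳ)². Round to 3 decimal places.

0.034

Mean ȳ = (69.5 + 62.4 + 72.0 + 73.2 + 73.9 + 81.2 + 80.0)/7 = 73.1714
Deviations from mean: -3.6714, -10.7714, -1.1714, 0.0286, 0.7286, 8.0286, 6.8286
Numerator Σ_{t=1}^{5}(y_t−ȳ)(y_{t+2}−ȳ) = 8.3441
Denominator Σ(y_t−ȳ)² = 242.4943
r_2 = 8.3441 / 242.4943 = 0.034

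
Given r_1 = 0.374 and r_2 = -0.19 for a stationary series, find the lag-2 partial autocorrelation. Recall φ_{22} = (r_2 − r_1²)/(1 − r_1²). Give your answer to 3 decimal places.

φ_{22} = (r_2 − r_1²) / (1 − r_1²)
r_1² = (0.374)² = 0.139876
Numerator = -0.19 − 0.1399 = -0.3299; denominator = 1 − 0.1399 = 0.8601
φ_{22} = -0.3299 / 0.8601 = -0.384

-0.384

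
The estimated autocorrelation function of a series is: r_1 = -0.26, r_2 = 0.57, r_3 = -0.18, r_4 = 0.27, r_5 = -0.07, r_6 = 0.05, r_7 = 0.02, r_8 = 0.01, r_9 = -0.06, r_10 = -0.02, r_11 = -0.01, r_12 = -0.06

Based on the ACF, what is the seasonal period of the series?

The largest autocorrelation is r_2 = 0.57, with a weaker echo at lag 4 (0.27); the remaining lags stay at or below 0.05.
The dominant spike at lag 2 indicates a seasonal period of 2.

2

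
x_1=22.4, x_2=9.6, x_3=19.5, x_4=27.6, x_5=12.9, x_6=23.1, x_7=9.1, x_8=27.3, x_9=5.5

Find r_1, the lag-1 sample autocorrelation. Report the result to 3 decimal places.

-0.636

Mean x̄ = (22.4 + 9.6 + 19.5 + 27.6 + 12.9 + 23.1 + 9.1 + 27.3 + 5.5)/9 = 17.4444
Numerator Σ_{t=1}^{8}(x_t−x̄)(x_{t+1}−x̄) = -353.1264
Denominator Σ(x_t−x̄)² = 555.5222
r_1 = -353.1264 / 555.5222 = -0.636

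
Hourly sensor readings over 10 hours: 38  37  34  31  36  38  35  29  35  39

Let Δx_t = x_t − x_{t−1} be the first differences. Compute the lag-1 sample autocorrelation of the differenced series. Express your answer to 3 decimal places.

0.050

First differences Δx: -1, -3, -3, 5, 2, -3, -6, 6, 4
Mean of differences = 0.1111
Numerator Σ(Δx_t−Δx̄)(Δx_{t+1}−Δx̄) = 7.2099
Denominator Σ(Δx_t−Δx̄)² = 144.8889
r_1(Δx) = 7.2099 / 144.8889 = 0.050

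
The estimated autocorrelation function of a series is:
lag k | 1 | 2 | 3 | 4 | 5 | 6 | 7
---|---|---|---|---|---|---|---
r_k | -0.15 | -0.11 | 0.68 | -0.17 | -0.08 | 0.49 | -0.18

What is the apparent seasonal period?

3

The largest autocorrelation is r_3 = 0.68, with a weaker echo at lag 6 (0.49); the remaining lags stay at or below -0.08.
The dominant spike at lag 3 indicates a seasonal period of 3.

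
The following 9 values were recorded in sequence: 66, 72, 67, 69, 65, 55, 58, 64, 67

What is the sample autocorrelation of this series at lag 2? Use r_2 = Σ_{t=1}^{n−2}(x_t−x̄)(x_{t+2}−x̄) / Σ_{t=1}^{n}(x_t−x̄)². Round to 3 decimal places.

Mean x̄ = (66 + 72 + 67 + 69 + 65 + 55 + 58 + 64 + 67)/9 = 64.7778
Numerator Σ_{t=1}^{7}(x_t−x̄)(x_{t+2}−x̄) = -16.5432
Denominator Σ(x_t−x̄)² = 223.5556
r_2 = -16.5432 / 223.5556 = -0.074

-0.074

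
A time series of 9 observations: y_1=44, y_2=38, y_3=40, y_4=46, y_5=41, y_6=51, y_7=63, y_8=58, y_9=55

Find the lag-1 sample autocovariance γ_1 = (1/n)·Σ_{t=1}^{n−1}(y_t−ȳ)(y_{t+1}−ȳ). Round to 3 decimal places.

Mean ȳ = (44 + 38 + 40 + 46 + 41 + 51 + 63 + 58 + 55)/9 = 48.4444
Σ_{t=1}^{8}(y_t−ȳ)(y_{t+1}−ȳ) = 393.3580
γ_1 = 393.3580 / 9 = 43.706

43.706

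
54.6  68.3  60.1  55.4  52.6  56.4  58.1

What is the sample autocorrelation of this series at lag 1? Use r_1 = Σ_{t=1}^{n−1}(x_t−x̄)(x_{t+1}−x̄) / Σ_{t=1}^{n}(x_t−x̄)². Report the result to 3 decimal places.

Mean x̄ = (54.6 + 68.3 + 60.1 + 55.4 + 52.6 + 56.4 + 58.1)/7 = 57.9286
Deviations from mean: -3.3286, 10.3714, 2.1714, -2.5286, -5.3286, -1.5286, 0.1714
Σ(x_t−x̄)(x_{t+1}−x̄) = (-34.5220) + (22.5208) + (-5.4906) + (13.4737) + (8.1451) + (-0.2620) = 3.8649
Denominator Σ(x_t−x̄)² = 160.5143
r_1 = 3.8649 / 160.5143 = 0.024

0.024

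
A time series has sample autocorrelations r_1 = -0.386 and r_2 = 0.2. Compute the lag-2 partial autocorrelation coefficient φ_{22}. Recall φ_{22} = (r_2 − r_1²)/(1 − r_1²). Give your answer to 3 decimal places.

φ_{22} = (r_2 − r_1²) / (1 − r_1²)
r_1² = (-0.386)² = 0.148996
Numerator = 0.2 − 0.1490 = 0.0510; denominator = 1 − 0.1490 = 0.8510
φ_{22} = 0.0510 / 0.8510 = 0.060

0.060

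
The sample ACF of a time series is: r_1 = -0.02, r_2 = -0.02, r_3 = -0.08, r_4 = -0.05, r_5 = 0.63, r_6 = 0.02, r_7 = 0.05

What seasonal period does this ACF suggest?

5

The largest autocorrelation is r_5 = 0.63; the remaining lags stay at or below 0.05.
The dominant spike at lag 5 indicates a seasonal period of 5.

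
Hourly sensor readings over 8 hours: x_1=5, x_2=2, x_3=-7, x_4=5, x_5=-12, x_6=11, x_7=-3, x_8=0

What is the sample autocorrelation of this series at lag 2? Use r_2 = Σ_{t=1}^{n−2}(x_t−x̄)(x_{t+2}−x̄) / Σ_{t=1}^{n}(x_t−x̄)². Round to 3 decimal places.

0.399

Mean x̄ = (5 + 2 − 7 + 5 − 12 + 11 − 3 + 0)/8 = 0.1250
Σ(x_t−x̄)(x_{t+2}−x̄) = (-34.7344) + (9.1406) + (86.3906) + (53.0156) + (37.8906) + (-1.3594) = 150.3438
Denominator Σ(x_t−x̄)² = 376.8750
r_2 = 150.3438 / 376.8750 = 0.399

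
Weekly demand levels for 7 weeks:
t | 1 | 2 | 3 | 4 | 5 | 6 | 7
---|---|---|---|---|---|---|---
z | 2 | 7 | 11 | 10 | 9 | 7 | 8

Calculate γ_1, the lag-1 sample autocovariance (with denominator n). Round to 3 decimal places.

Mean z̄ = (2 + 7 + 11 + 10 + 9 + 7 + 8)/7 = 7.7143
Σ_{t=1}^{6}(z_t−z̄)(z_{t+1}−z̄) = 11.0612
γ_1 = 11.0612 / 7 = 1.580

1.580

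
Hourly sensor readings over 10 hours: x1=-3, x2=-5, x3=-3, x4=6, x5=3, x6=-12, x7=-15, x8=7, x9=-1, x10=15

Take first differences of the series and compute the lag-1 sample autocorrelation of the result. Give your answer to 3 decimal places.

-0.277

First differences Δx: -2, 2, 9, -3, -15, -3, 22, -8, 16
Mean of differences = 2.0000
Numerator Σ(Δx_t−Δx̄)(Δx_{t+1}−Δx̄) = -305.0000
Denominator Σ(Δx_t−Δx̄)² = 1100.0000
r_1(Δx) = -305.0000 / 1100.0000 = -0.277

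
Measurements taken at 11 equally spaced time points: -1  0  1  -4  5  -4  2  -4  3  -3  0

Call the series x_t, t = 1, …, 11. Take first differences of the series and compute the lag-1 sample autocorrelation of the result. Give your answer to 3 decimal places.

First differences Δx: 1, 1, -5, 9, -9, 6, -6, 7, -6, 3
Mean of differences = 0.1000
Numerator Σ(Δx_t−Δx̄)(Δx_{t+1}−Δx̄) = -321.7100
Denominator Σ(Δx_t−Δx̄)² = 354.9000
r_1(Δx) = -321.7100 / 354.9000 = -0.906

-0.906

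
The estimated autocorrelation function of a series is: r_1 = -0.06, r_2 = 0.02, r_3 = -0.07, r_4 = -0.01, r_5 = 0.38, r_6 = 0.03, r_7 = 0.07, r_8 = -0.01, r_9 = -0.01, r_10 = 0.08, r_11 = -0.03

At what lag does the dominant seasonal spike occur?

The largest autocorrelation is r_5 = 0.38; the remaining lags stay at or below 0.08.
The dominant spike at lag 5 indicates a seasonal period of 5.

5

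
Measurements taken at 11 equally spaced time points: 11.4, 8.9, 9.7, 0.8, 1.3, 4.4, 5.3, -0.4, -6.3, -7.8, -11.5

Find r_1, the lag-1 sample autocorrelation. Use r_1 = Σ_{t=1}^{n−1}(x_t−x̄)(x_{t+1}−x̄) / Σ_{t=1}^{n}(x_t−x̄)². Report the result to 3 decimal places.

Mean x̄ = (11.4 + 8.9 + 9.7 + 0.8 + 1.3 + 4.4 + 5.3 − 0.4 − 6.3 − 7.8 − 11.5)/11 = 1.4364
Numerator Σ_{t=1}^{10}(x_t−x̄)(x_{t+1}−x̄) = 339.9687
Denominator Σ(x_t−x̄)² = 563.2855
r_1 = 339.9687 / 563.2855 = 0.604

0.604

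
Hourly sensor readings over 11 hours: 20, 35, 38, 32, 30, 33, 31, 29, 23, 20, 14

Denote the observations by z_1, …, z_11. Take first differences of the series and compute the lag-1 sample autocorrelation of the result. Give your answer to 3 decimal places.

First differences Δz: 15, 3, -6, -2, 3, -2, -2, -6, -3, -6
Mean of differences = -0.6000
Numerator Σ(Δz_t−Δz̄)(Δz_{t+1}−Δz̄) = 69.6400
Denominator Σ(Δz_t−Δz̄)² = 368.4000
r_1(Δz) = 69.6400 / 368.4000 = 0.189

0.189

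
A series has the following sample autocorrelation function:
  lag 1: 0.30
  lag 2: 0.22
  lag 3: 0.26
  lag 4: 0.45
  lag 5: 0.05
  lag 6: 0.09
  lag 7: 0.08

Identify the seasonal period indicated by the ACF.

The largest autocorrelation is r_4 = 0.45; the remaining lags stay at or below 0.30. The elevated value at lag 1 (0.30), dropping to 0.22 at lag 2, reflects decaying short-term dependence rather than seasonality.
The dominant spike at lag 4 indicates a seasonal period of 4.

4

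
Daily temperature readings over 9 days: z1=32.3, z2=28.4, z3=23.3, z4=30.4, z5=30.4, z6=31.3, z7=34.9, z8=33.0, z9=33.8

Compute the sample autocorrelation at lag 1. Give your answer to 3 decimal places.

Mean z̄ = (32.3 + 28.4 + 23.3 + 30.4 + 30.4 + 31.3 + 34.9 + 33.0 + 33.8)/9 = 30.8667
Numerator Σ_{t=1}^{8}(z_t−z̄)(z_{t+1}−z̄) = 35.2856
Denominator Σ(z_t−z̄)² = 95.4400
r_1 = 35.2856 / 95.4400 = 0.370

0.370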